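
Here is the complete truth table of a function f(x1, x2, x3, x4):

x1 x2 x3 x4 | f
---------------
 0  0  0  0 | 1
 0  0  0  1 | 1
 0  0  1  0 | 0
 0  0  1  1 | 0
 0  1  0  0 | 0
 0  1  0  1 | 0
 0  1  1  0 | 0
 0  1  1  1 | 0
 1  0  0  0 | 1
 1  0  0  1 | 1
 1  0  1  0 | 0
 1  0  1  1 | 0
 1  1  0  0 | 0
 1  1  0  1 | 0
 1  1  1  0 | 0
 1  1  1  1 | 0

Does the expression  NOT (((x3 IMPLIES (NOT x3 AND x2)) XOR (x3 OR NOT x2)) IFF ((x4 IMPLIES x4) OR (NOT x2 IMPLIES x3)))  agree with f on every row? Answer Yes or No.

Test each input against both f and the formula:
  x1=0, x2=0, x3=0, x4=0: formula gives 1, f = 1 ✓
  x1=0, x2=0, x3=0, x4=1: formula gives 1, f = 1 ✓
  x1=0, x2=0, x3=1, x4=0: formula gives 0, f = 0 ✓
  x1=0, x2=0, x3=1, x4=1: formula gives 0, f = 0 ✓
  …and likewise for the remaining 12 rows.
No disagreement on any input; they are logically equivalent.

Yes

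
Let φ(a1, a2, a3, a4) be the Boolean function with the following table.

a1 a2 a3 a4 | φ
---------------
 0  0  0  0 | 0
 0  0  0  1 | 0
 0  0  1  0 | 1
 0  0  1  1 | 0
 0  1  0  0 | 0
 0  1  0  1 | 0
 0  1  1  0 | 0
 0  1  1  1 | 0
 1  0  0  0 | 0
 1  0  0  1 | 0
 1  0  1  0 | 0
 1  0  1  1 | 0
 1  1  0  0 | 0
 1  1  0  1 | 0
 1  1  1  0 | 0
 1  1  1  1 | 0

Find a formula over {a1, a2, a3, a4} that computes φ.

φ is 1 on exactly one input, (0,0,1,0), whose minterm is ¬a1·¬a2·a3·¬a4. So φ is just that conjunction.

φ(a1, a2, a3, a4) = ((¬a1 ∧ ¬a2) ∧ a3) ∧ ¬a4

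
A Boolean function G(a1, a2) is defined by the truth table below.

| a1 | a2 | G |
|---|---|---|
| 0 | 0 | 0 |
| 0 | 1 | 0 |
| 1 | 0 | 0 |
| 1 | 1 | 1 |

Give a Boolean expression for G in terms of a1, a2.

The output is 1 only when every input is 1 — the AND of all inputs.

G(a1, a2) = a1 & a2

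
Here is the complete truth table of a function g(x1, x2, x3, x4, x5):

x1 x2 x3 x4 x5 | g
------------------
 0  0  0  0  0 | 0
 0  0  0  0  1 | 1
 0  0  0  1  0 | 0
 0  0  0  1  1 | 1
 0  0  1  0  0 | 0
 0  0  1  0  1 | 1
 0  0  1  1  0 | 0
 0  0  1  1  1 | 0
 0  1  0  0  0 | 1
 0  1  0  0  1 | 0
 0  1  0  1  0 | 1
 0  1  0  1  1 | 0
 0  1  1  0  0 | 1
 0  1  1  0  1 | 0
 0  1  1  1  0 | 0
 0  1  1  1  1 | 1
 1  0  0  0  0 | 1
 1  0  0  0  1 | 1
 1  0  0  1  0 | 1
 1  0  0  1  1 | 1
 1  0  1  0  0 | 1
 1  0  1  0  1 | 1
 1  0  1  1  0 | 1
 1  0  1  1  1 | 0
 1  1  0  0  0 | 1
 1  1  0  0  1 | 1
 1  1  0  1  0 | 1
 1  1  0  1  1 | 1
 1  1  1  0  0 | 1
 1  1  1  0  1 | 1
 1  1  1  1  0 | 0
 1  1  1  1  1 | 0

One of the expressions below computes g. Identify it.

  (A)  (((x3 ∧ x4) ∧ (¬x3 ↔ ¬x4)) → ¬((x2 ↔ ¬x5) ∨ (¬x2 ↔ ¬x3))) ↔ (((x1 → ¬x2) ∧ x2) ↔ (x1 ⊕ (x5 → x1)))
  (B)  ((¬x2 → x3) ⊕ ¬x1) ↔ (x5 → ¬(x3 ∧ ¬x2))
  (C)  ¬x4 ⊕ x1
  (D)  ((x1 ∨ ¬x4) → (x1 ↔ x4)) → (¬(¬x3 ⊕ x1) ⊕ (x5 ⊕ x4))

(B) fails at (0,0,0,0,0): the formula yields 1, g is 0.
(C) fails at (0,0,0,0,0): the formula yields 1, g is 0.
(D) fails at (0,0,0,1,0): the formula yields 1, g is 0.
(A) is the remaining candidate, and it agrees with g on all 32 inputs.

A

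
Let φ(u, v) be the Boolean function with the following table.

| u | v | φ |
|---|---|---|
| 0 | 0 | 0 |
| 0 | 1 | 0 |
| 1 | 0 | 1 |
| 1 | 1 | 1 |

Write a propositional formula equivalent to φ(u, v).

φ(u, v) = u

The output simply equals u.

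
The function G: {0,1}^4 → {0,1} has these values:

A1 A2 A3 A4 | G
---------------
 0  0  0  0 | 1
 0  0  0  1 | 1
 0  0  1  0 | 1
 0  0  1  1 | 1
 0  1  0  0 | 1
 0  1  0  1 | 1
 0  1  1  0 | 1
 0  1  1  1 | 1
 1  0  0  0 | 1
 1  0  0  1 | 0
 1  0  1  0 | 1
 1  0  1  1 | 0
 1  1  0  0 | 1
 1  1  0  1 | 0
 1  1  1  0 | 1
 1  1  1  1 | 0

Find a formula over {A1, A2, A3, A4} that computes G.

G(A1, A2, A3, A4) = ¬((((((A1 ∧ ¬A2) ∧ ¬A3) ∧ A4) ∨ (((A1 ∧ ¬A2) ∧ A3) ∧ A4)) ∨ (((A1 ∧ A2) ∧ ¬A3) ∧ A4)) ∨ (((A1 ∧ A2) ∧ A3) ∧ A4))

G is 0 on only 4 rows — (1,0,0,1), (1,0,1,1), (1,1,0,1), (1,1,1,1). Writing each as a minterm (A1·¬A2·¬A3·A4, A1·¬A2·A3·A4, A1·A2·¬A3·A4, A1·A2·A3·A4) and OR-ing them characterizes exactly where G=0, so G is the negation of that disjunction.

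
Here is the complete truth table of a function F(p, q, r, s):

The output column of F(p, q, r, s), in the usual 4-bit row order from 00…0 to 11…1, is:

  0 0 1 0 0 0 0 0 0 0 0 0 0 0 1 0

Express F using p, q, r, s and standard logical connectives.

Collect the rows where F=1 — (0,0,1,0), (1,1,1,0) — and write one minterm per row: ¬p·¬q·r·¬s, p·q·r·¬s. Their union (logical OR) reproduces the table exactly.

F(p, q, r, s) = (((¬p ∧ ¬q) ∧ r) ∧ ¬s) ∨ (((p ∧ q) ∧ r) ∧ ¬s)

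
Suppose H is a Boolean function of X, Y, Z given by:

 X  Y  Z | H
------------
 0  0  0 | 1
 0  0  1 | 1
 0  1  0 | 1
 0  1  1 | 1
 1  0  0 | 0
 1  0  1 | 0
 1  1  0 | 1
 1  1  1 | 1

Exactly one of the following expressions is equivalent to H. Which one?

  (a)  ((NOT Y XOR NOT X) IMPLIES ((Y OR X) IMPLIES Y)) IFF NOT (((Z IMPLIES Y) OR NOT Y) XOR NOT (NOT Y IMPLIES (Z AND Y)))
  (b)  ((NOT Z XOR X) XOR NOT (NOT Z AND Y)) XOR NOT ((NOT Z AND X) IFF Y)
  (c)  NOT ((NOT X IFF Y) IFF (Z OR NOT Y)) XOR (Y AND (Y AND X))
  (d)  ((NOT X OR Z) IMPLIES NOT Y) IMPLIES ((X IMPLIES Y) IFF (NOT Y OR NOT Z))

d

(a): at (0,1,0) it gives 0, but H = 1 — eliminated.
(b): at (0,0,0) it gives 0, but H = 1 — eliminated.
(c): at (0,1,1) it gives 0, but H = 1 — eliminated.
That leaves (d). Evaluating it on every row reproduces the table of H exactly.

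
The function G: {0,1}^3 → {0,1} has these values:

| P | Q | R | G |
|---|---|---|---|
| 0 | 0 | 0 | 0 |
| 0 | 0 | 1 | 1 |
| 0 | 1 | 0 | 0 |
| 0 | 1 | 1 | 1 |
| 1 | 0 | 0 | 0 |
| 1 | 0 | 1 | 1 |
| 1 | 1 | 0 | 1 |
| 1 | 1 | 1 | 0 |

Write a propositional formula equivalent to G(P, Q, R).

Collect the rows where G=1 — (0,0,1), (0,1,1), (1,0,1), (1,1,0) — and write one minterm per row: ¬P·¬Q·R, ¬P·Q·R, P·¬Q·R, P·Q·¬R. Their union (logical OR) reproduces the table exactly.

G(P, Q, R) = ((((~P & ~Q) & R) | ((~P & Q) & R)) | ((P & ~Q) & R)) | ((P & Q) & ~R)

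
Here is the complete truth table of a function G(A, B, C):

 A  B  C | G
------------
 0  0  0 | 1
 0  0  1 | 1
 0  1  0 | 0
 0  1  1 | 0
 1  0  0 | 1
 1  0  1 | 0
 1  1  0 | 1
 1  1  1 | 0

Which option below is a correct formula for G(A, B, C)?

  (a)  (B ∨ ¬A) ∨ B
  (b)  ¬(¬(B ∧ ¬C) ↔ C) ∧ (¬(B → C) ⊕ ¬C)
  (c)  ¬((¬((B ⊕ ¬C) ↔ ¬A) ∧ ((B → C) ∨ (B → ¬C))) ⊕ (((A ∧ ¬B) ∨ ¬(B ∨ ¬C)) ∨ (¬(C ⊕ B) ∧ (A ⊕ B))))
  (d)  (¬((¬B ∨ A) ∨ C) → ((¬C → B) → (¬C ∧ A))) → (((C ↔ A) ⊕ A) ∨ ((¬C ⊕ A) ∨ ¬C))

c

(a): at (0,1,0) it gives 1, but G = 0 — eliminated.
(b): at (0,0,1) it gives 0, but G = 1 — eliminated.
(d): at (0,0,1) it gives 0, but G = 1 — eliminated.
That leaves (c). Evaluating it on every row reproduces the table of G exactly.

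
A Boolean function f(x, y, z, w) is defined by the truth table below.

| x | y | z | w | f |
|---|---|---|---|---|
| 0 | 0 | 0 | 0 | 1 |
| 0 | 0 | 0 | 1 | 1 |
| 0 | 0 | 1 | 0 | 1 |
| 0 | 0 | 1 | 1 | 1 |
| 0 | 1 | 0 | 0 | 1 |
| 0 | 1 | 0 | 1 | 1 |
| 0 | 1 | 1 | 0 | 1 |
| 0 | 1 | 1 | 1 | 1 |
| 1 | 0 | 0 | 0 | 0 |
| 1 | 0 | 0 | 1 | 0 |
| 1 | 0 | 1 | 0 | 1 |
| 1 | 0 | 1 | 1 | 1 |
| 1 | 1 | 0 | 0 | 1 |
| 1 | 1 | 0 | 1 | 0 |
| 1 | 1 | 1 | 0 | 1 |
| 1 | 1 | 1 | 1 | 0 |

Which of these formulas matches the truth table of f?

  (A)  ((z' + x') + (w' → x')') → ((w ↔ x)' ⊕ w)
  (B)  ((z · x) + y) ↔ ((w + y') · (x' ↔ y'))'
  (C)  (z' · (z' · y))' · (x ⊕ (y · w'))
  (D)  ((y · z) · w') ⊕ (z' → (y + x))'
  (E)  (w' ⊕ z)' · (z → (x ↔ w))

(A): at (0,0,0,0) it gives 0, but f = 1 — eliminated.
(C): at (0,0,0,0) it gives 0, but f = 1 — eliminated.
(D): at (0,0,1,0) it gives 0, but f = 1 — eliminated.
(E): at (0,0,0,0) it gives 0, but f = 1 — eliminated.
Only (B) survives; checking it on all 16 rows confirms it matches f.

B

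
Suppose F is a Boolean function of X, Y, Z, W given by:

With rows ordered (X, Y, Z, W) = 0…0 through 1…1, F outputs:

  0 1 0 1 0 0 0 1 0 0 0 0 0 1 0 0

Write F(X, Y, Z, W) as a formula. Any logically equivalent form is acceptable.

F=1 on 4 inputs: (0,0,0,1), (0,0,1,1), (0,1,1,1), (1,1,0,1). Reading each as a conjunction of literals (¬X·¬Y·¬Z·W, ¬X·¬Y·Z·W, ¬X·Y·Z·W, X·Y·¬Z·W) and taking the OR gives the canonical DNF.

F(X, Y, Z, W) = (((((~X & ~Y) & ~Z) & W) | (((~X & ~Y) & Z) & W)) | (((~X & Y) & Z) & W)) | (((X & Y) & ~Z) & W)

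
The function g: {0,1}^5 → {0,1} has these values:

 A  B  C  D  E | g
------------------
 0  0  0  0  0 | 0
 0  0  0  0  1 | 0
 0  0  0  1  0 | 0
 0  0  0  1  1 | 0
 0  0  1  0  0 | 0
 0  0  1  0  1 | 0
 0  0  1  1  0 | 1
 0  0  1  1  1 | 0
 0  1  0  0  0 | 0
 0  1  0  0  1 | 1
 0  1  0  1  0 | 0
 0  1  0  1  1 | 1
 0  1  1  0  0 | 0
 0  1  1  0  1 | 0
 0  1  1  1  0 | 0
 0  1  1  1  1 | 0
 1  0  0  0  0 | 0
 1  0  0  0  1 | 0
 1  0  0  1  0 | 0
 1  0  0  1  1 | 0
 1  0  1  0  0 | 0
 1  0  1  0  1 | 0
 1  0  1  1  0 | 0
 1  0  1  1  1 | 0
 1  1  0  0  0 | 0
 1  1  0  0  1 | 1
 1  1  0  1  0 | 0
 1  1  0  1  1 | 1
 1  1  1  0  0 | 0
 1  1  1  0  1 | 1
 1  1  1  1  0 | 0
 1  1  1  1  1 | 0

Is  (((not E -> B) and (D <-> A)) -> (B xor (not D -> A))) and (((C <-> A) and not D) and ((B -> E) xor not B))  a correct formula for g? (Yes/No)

Check the formula against g row by row:
  A=0, B=0, C=0, D=0, E=0: formula gives 0, g = 0 ✓
  A=0, B=0, C=0, D=0, E=1: formula gives 0, g = 0 ✓
  A=0, B=0, C=0, D=1, E=0: formula gives 0, g = 0 ✓
  A=0, B=0, C=0, D=1, E=1: formula gives 0, g = 0 ✓
  …
  A=0, B=0, C=1, D=1, E=0: formula gives 0, but g = 1 ✗
A single disagreement suffices: at (0,0,1,1,0) they differ, so the formula does not compute g.

No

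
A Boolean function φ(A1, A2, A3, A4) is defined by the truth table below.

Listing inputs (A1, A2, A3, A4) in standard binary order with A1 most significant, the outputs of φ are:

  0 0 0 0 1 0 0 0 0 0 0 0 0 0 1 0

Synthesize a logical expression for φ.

The 1-rows are (0,1,0,0), (1,1,1,0). Each contributes one minterm — ¬A1·A2·¬A3·¬A4; A1·A2·A3·¬A4 — and their disjunction is a sum-of-products form of φ.

φ(A1, A2, A3, A4) = (((~A1 & A2) & ~A3) & ~A4) | (((A1 & A2) & A3) & ~A4)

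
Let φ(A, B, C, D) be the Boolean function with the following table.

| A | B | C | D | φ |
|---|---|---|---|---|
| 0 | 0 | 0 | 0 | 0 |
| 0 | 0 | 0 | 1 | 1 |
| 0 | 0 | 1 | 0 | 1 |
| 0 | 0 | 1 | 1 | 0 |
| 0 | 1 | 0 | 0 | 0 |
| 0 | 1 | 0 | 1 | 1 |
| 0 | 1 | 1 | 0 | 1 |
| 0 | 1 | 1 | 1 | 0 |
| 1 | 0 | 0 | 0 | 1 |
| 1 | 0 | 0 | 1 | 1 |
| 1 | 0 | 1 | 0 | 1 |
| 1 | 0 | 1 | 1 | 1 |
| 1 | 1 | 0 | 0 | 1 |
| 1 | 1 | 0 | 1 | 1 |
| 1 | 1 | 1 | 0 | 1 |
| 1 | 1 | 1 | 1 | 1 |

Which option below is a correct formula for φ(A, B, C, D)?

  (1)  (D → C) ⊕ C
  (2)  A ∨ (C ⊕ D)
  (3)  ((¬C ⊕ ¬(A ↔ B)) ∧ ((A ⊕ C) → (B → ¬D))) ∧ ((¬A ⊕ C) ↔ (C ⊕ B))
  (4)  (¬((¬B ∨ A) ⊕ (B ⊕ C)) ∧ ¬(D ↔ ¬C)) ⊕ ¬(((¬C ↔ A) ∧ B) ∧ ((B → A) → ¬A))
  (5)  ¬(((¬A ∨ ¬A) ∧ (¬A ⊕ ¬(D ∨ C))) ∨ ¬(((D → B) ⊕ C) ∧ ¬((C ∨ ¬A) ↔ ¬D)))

2

(1) disagrees with φ on (0,0,0,0) (formula → 1, table → 0); rule it out.
(3) disagrees with φ on (0,0,0,1) (formula → 0, table → 1); rule it out.
(4) disagrees with φ on (0,0,0,0) (formula → 1, table → 0); rule it out.
(5) disagrees with φ on (0,0,0,1) (formula → 0, table → 1); rule it out.
Only (2) survives; checking it on all 16 rows confirms it matches φ.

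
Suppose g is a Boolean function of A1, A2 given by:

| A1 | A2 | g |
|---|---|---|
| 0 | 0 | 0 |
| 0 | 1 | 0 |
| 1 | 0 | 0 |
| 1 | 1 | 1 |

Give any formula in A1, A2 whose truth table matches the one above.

The output is 1 only when every input is 1 — the AND of all inputs.

g(A1, A2) = A1 and A2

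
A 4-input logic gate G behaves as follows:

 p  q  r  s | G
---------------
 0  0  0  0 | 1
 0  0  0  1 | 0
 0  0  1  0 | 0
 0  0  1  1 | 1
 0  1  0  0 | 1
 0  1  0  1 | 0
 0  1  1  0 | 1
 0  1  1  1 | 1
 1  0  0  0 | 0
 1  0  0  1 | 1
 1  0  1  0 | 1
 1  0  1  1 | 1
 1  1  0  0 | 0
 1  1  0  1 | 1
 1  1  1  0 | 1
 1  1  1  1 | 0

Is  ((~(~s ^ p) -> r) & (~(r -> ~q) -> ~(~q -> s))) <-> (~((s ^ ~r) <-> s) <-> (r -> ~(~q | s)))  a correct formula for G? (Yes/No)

Test each input against both G and the formula:
  p=0, q=0, r=0, s=0: formula gives 1, G = 1 ✓
  p=0, q=0, r=0, s=1: formula gives 0, G = 0 ✓
  p=0, q=0, r=1, s=0: formula gives 1, but G = 0 ✗
Since they disagree at (0,0,1,0), the expression is not a correct formula for G.

No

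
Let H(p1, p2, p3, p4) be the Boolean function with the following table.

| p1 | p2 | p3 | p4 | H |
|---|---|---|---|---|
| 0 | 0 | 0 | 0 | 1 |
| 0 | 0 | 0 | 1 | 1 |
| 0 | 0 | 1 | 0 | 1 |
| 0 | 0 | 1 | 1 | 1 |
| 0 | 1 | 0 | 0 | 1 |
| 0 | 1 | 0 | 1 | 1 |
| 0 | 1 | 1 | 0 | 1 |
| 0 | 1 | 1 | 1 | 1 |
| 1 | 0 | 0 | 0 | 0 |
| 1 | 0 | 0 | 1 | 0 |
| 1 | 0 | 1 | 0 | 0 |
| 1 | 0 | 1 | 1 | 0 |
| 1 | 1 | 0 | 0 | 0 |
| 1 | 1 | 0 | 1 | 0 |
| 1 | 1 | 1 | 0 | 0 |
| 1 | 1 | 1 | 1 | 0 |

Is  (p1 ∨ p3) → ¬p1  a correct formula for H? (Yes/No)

Yes

Test each input against both H and the formula:
  p1=0, p2=0, p3=0, p4=0: formula gives 1, H = 1 ✓
  p1=0, p2=0, p3=0, p4=1: formula gives 1, H = 1 ✓
  p1=0, p2=0, p3=1, p4=0: formula gives 1, H = 1 ✓
  p1=0, p2=0, p3=1, p4=1: formula gives 1, H = 1 ✓
  …and likewise for the remaining 12 rows.
No disagreement on any input; they are logically equivalent.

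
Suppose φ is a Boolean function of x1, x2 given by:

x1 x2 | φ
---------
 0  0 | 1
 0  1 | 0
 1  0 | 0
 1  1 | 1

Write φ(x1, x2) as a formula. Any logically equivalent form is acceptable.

φ(x1, x2) = (x1 ⊕ x2)'

The output is 1 exactly when an even number of inputs are 1 — the complement of 2-way XOR.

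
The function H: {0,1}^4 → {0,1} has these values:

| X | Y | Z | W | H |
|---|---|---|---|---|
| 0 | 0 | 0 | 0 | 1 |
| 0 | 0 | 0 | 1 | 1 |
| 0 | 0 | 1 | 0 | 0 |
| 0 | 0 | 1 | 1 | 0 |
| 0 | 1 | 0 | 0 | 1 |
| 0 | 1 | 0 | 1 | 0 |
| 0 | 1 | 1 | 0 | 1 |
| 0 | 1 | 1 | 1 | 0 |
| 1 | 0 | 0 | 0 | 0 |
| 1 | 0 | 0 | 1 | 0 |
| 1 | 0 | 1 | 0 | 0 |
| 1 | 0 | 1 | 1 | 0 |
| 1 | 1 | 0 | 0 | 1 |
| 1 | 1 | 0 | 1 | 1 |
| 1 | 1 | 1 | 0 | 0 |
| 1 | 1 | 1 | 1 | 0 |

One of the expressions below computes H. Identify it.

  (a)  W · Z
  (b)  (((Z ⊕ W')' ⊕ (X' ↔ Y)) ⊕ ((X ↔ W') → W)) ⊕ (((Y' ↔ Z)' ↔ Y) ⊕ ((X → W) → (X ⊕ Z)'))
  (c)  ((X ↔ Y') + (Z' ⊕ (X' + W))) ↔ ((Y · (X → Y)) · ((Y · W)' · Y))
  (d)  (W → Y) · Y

c

(a): at (0,0,0,0) it gives 0, but H = 1 — eliminated.
(b): at (0,0,0,0) it gives 0, but H = 1 — eliminated.
(d): at (0,0,0,0) it gives 0, but H = 1 — eliminated.
(c) is the remaining candidate, and it agrees with H on all 16 inputs.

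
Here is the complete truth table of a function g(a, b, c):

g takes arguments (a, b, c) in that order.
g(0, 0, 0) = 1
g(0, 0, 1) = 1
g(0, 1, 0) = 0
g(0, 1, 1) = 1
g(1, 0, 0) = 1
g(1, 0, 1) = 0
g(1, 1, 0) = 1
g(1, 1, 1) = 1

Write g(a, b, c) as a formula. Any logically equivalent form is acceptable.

The 0-rows are (0,1,0), (1,0,1). Take each as a conjunction (¬a·b·¬c, a·¬b·c), form their disjunction, and complement — that gives a formula that is 1 everywhere g is.

g(a, b, c) = not (((not a and b) and not c) or ((a and not b) and c))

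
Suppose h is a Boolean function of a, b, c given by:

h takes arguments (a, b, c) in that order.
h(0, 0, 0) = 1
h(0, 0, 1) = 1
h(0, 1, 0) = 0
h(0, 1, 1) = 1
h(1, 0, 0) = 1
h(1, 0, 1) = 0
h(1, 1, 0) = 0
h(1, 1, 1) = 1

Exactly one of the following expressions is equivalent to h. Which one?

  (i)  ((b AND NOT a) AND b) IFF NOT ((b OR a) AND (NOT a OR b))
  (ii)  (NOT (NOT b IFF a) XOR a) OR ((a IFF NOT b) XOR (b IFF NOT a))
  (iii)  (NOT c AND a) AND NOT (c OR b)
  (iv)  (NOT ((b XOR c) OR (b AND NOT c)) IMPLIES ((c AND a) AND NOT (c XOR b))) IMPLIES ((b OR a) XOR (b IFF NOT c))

iv

(i) fails at (0,0,0): the formula yields 0, h is 1.
(ii) fails at (0,1,1): the formula yields 0, h is 1.
(iii) fails at (0,0,0): the formula yields 0, h is 1.
(iv) is the remaining candidate, and it agrees with h on all 8 inputs.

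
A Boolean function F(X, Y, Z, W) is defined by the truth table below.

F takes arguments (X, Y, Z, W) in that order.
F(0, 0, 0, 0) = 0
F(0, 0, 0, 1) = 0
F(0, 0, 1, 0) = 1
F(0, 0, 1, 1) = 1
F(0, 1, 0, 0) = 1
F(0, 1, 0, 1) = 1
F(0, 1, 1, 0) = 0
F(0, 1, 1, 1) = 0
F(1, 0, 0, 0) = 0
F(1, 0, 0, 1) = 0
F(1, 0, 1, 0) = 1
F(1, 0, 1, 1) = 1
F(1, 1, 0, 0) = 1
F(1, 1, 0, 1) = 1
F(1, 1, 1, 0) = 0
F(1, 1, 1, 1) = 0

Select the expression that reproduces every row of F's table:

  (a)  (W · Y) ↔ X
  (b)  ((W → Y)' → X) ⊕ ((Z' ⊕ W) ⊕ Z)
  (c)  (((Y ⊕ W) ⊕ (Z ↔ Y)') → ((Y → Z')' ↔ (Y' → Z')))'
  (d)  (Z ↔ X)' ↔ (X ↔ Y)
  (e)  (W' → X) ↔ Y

d

(a): at (0,0,0,0) it gives 1, but F = 0 — eliminated.
(b): at (0,0,1,0) it gives 0, but F = 1 — eliminated.
(c): at (0,0,0,1) it gives 1, but F = 0 — eliminated.
(e): at (0,0,0,0) it gives 1, but F = 0 — eliminated.
(d) is the remaining candidate, and it agrees with F on all 16 inputs.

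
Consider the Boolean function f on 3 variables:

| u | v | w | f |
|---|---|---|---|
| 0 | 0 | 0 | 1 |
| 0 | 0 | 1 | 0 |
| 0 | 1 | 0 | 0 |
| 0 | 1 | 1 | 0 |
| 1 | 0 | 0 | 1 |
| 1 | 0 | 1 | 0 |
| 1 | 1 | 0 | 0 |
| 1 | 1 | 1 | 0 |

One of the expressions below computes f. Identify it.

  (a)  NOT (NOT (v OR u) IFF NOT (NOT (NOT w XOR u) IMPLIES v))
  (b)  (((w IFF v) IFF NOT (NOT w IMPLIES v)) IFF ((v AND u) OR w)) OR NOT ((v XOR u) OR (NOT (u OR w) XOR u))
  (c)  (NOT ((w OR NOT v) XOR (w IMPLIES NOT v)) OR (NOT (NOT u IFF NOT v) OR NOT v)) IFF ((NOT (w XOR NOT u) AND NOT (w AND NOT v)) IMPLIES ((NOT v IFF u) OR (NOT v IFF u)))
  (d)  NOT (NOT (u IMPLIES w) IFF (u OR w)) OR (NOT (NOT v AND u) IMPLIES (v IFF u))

(b): at (0,0,0) it gives 0, but f = 1 — eliminated.
(c): at (0,0,1) it gives 1, but f = 0 — eliminated.
(d): at (0,0,1) it gives 1, but f = 0 — eliminated.
(a) is the remaining candidate, and it agrees with f on all 8 inputs.

a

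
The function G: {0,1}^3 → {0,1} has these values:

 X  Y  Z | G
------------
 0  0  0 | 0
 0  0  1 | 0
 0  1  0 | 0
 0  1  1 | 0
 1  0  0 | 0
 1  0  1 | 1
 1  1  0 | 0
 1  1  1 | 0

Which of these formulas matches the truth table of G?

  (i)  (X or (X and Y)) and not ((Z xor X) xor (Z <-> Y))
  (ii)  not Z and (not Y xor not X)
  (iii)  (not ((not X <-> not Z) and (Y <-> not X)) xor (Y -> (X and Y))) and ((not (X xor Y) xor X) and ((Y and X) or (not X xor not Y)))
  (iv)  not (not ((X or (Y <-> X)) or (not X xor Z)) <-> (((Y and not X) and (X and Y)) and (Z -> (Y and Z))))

iii

(i) disagrees with G on (1,0,0) (formula → 1, table → 0); rule it out.
(ii) disagrees with G on (0,1,0) (formula → 1, table → 0); rule it out.
(iv) disagrees with G on (0,1,1) (formula → 1, table → 0); rule it out.
(iii) is the remaining candidate, and it agrees with G on all 8 inputs.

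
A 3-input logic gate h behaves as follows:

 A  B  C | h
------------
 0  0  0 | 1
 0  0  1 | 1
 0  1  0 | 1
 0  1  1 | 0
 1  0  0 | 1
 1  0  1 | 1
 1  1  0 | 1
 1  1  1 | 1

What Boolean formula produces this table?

h is 0 on exactly one input, (0,1,1), whose minterm is ¬A·B·C. So h is the negation of that single conjunction.

h(A, B, C) = NOT ((NOT A AND B) AND C)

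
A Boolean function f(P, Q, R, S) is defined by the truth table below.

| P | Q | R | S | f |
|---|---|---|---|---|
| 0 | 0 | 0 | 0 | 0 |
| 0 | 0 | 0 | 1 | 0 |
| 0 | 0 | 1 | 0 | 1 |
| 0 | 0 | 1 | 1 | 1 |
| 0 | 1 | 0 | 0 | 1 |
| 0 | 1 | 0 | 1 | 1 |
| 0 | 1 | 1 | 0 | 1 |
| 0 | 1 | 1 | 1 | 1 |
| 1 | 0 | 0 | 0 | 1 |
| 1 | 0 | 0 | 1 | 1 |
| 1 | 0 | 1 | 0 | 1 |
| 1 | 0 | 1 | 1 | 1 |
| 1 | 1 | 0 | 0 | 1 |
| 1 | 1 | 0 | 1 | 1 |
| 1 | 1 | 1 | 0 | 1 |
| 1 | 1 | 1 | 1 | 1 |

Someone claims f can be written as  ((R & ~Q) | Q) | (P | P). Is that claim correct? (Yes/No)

Yes

Evaluate ((R & ~Q) | Q) | (P | P) on each row and compare to f:
  P=0, Q=0, R=0, S=0: formula gives 0, f = 0 ✓
  P=0, Q=0, R=0, S=1: formula gives 0, f = 0 ✓
  P=0, Q=0, R=1, S=0: formula gives 1, f = 1 ✓
  P=0, Q=0, R=1, S=1: formula gives 1, f = 1 ✓
  … (the remaining 12 rows also agree.)
All 16 rows match — the expression computes f exactly.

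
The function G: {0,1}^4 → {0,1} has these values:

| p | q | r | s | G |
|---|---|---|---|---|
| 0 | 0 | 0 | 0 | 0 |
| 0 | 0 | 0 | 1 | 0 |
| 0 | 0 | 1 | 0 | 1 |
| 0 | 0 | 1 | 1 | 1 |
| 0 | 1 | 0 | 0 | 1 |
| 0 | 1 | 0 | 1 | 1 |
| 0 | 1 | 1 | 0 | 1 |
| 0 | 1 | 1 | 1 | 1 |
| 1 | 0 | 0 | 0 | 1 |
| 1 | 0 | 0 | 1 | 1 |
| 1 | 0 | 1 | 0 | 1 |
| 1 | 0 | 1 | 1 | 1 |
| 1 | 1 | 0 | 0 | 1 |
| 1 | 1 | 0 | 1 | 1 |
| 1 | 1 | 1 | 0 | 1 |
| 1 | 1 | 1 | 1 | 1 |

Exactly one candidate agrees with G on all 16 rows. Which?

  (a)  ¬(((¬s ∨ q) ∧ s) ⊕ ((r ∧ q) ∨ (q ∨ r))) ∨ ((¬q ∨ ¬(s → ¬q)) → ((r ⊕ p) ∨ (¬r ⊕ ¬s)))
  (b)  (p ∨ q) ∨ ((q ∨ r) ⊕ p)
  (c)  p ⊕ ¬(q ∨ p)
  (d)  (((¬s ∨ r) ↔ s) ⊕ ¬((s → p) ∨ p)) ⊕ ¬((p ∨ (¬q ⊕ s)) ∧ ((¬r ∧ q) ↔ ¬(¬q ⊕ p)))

b

(a) fails at (0,0,0,0): the formula yields 1, G is 0.
(c) fails at (0,0,0,0): the formula yields 1, G is 0.
(d) fails at (0,0,1,0): the formula yields 0, G is 1.
That leaves (b). Evaluating it on every row reproduces the table of G exactly.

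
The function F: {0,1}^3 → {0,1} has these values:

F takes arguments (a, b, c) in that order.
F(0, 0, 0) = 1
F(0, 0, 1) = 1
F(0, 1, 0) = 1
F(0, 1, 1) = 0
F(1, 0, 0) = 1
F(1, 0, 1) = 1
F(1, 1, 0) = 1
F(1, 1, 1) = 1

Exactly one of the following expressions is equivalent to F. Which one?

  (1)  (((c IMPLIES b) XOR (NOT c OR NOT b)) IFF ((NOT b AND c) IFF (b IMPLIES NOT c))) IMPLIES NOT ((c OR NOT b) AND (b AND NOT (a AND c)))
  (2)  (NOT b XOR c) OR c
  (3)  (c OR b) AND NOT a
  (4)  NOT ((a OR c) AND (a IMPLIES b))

(2) disagrees with F on (0,1,0) (formula → 0, table → 1); rule it out.
(3) disagrees with F on (0,0,0) (formula → 0, table → 1); rule it out.
(4) disagrees with F on (0,0,1) (formula → 0, table → 1); rule it out.
Only (1) survives; checking it on all 8 rows confirms it matches F.

1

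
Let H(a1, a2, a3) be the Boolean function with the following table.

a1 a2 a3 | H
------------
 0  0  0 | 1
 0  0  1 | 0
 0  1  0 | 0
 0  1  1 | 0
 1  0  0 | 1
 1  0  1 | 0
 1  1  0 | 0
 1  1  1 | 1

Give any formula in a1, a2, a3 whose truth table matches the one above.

H(a1, a2, a3) = (((~a1 & ~a2) & ~a3) | ((a1 & ~a2) & ~a3)) | ((a1 & a2) & a3)

The 1-rows are (0,0,0), (1,0,0), (1,1,1). Each contributes one minterm — ¬a1·¬a2·¬a3; a1·¬a2·¬a3; a1·a2·a3 — and their disjunction is a sum-of-products form of H.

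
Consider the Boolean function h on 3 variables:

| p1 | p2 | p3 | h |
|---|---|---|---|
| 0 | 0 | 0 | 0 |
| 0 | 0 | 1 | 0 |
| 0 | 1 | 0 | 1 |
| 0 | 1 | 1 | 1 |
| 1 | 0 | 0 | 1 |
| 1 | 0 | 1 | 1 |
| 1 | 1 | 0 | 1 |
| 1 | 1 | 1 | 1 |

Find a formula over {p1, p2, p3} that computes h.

There are just 2 zero rows: (0,0,0), (0,0,1). Their minterms are ¬p1·¬p2·¬p3, ¬p1·¬p2·p3; the OR of those covers precisely the 0-outputs, and negating it yields h.

h(p1, p2, p3) = ~(((~p1 & ~p2) & ~p3) | ((~p1 & ~p2) & p3))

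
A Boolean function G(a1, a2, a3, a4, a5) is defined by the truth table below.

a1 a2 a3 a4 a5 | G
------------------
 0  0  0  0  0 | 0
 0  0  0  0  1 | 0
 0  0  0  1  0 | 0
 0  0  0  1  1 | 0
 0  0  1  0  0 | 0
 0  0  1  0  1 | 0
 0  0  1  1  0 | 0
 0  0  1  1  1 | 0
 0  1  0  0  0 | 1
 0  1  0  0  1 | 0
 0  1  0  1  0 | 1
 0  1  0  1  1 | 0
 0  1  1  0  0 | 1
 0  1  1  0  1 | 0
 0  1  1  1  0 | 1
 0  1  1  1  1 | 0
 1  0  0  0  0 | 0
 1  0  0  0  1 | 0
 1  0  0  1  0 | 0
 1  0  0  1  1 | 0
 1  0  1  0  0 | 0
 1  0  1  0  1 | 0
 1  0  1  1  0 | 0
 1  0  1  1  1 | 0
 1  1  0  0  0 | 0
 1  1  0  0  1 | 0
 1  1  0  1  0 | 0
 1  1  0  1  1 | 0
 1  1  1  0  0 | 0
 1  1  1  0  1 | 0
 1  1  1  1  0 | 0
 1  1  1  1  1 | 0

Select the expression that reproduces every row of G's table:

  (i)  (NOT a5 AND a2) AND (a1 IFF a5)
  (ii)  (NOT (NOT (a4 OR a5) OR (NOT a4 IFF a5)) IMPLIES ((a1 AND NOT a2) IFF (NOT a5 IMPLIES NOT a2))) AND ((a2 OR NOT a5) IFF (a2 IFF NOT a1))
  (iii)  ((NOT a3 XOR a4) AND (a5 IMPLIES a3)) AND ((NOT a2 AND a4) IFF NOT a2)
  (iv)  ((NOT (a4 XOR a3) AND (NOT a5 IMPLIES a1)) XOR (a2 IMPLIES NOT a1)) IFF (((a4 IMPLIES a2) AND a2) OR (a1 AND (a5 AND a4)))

(ii): at (0,0,0,0,1) it gives 1, but G = 0 — eliminated.
(iii): at (0,0,1,1,0) it gives 1, but G = 0 — eliminated.
(iv): at (0,0,0,0,1) it gives 1, but G = 0 — eliminated.
Only (i) survives; checking it on all 32 rows confirms it matches G.

i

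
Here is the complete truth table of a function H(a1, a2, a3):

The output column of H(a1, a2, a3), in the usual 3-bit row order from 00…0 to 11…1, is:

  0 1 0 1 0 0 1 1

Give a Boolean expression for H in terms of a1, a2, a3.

Collect the rows where H=1 — (0,0,1), (0,1,1), (1,1,0), (1,1,1) — and write one minterm per row: ¬a1·¬a2·a3, ¬a1·a2·a3, a1·a2·¬a3, a1·a2·a3. Their union (logical OR) reproduces the table exactly.

H(a1, a2, a3) = ((((a1' · a2') · a3) + ((a1' · a2) · a3)) + ((a1 · a2) · a3')) + ((a1 · a2) · a3)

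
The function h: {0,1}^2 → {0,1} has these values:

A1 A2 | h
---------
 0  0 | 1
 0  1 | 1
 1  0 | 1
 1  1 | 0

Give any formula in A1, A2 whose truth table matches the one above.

The output is 0 only when every input is 1 — NAND of all inputs.

h(A1, A2) = ¬(A1 ∧ A2)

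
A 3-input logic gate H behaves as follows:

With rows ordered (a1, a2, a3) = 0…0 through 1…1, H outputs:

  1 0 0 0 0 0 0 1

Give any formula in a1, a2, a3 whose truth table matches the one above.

Collect the rows where H=1 — (0,0,0), (1,1,1) — and write one minterm per row: ¬a1·¬a2·¬a3, a1·a2·a3. Their union (logical OR) reproduces the table exactly.

H(a1, a2, a3) = ((¬a1 ∧ ¬a2) ∧ ¬a3) ∨ ((a1 ∧ a2) ∧ a3)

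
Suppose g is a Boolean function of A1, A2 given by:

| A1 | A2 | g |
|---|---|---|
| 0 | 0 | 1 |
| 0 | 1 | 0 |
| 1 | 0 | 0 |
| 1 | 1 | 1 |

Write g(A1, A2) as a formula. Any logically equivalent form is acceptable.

The output is 1 exactly when an even number of inputs are 1 — the complement of 2-way XOR.

g(A1, A2) = ~(A1 ^ A2)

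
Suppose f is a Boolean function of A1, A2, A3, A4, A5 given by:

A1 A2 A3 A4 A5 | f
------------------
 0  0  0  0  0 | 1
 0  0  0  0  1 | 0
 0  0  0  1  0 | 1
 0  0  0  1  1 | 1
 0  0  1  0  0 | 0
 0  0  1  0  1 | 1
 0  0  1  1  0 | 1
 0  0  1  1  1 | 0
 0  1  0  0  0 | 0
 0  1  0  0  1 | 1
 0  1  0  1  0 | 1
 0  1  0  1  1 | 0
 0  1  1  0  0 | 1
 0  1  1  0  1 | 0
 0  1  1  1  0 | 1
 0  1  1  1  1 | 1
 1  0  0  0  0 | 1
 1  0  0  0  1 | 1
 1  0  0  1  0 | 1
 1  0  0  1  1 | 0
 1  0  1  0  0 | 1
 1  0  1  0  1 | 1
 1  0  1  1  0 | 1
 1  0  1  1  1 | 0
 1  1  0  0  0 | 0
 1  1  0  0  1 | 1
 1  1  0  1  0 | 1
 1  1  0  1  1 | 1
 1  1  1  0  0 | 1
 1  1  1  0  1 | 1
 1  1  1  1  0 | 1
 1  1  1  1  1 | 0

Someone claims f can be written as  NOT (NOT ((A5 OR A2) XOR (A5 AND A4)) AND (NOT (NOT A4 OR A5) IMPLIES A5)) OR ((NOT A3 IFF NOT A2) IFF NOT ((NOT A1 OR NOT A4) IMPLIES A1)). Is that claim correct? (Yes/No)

No

Check the formula against f row by row:
  A1=0, A2=0, A3=0, A4=0, A5=0: formula gives 1, f = 1 ✓
  A1=0, A2=0, A3=0, A4=0, A5=1: formula gives 1, but f = 0 ✗
Since they disagree at (0,0,0,0,1), the expression is not a correct formula for f.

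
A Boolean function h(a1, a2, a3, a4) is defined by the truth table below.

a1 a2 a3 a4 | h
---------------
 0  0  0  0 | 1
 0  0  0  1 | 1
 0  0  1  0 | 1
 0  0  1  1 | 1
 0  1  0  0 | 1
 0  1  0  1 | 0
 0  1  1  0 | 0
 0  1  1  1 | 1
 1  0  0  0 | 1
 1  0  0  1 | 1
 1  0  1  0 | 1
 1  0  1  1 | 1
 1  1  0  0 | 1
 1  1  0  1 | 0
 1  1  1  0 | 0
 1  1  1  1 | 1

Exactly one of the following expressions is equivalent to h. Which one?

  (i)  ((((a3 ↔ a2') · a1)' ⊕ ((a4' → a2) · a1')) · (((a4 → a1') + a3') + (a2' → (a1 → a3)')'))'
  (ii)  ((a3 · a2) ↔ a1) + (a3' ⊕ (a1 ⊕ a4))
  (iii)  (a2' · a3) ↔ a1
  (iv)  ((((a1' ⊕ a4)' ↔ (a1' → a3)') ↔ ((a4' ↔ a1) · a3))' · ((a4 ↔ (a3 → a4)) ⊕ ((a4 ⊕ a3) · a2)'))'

(i) disagrees with h on (0,0,0,0) (formula → 0, table → 1); rule it out.
(ii) disagrees with h on (0,1,0,1) (formula → 1, table → 0); rule it out.
(iii) disagrees with h on (0,0,1,0) (formula → 0, table → 1); rule it out.
Only (iv) survives; checking it on all 16 rows confirms it matches h.

iv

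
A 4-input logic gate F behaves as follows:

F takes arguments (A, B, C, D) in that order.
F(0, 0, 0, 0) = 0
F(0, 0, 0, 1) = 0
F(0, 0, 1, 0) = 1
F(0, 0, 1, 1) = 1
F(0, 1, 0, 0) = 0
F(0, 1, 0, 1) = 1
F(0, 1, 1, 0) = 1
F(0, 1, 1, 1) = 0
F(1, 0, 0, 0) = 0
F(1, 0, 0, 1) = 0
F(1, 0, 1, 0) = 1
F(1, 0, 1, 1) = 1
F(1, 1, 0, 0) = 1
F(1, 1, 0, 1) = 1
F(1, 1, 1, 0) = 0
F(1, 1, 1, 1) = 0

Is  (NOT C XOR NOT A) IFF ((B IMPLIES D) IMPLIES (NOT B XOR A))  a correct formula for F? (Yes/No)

Yes

Check the formula against F row by row:
  A=0, B=0, C=0, D=0: formula gives 0, F = 0 ✓
  A=0, B=0, C=0, D=1: formula gives 0, F = 0 ✓
  A=0, B=0, C=1, D=0: formula gives 1, F = 1 ✓
  A=0, B=0, C=1, D=1: formula gives 1, F = 1 ✓
  … (the remaining 12 rows also agree.)
Every row agrees, so the formula is equivalent.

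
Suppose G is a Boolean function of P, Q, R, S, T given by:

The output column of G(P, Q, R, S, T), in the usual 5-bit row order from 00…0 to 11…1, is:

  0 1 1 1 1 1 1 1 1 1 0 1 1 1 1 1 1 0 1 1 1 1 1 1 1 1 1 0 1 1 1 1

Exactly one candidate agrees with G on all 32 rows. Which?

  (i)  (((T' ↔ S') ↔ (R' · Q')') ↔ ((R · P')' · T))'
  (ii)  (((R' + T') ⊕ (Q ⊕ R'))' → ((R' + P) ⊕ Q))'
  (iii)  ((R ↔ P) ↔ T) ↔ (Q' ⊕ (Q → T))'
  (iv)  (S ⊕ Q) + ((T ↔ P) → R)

iv

(i): at (0,0,0,0,1) it gives 0, but G = 1 — eliminated.
(ii): at (0,0,0,0,1) it gives 0, but G = 1 — eliminated.
(iii): at (0,0,0,1,0) it gives 0, but G = 1 — eliminated.
(iv) is the remaining candidate, and it agrees with G on all 32 inputs.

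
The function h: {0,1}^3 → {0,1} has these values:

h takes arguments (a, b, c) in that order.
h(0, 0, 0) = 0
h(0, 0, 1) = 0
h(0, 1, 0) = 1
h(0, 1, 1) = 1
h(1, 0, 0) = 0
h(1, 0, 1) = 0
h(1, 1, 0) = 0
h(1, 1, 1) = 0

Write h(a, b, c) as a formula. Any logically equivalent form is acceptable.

Collect the rows where h=1 — (0,1,0), (0,1,1) — and write one minterm per row: ¬a·b·¬c, ¬a·b·c. Their union (logical OR) reproduces the table exactly.

h(a, b, c) = ((~a & b) & ~c) | ((~a & b) & c)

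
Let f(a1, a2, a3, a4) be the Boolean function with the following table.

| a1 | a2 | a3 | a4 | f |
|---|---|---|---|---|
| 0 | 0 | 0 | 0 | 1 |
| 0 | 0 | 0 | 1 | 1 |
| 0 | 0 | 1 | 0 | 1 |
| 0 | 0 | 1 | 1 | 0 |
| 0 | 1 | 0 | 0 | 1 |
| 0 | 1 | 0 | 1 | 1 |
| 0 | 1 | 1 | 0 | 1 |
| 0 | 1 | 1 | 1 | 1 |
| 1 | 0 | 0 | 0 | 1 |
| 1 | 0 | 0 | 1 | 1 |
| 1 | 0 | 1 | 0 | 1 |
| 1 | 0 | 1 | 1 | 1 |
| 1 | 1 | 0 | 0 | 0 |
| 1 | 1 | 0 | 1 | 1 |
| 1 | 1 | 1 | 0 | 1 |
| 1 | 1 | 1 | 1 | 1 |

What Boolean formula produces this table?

f(a1, a2, a3, a4) = ~((((~a1 & ~a2) & a3) & a4) | (((a1 & a2) & ~a3) & ~a4))

f is 0 on only 2 rows — (0,0,1,1), (1,1,0,0). Writing each as a minterm (¬a1·¬a2·a3·a4, a1·a2·¬a3·¬a4) and OR-ing them characterizes exactly where f=0, so f is the negation of that disjunction.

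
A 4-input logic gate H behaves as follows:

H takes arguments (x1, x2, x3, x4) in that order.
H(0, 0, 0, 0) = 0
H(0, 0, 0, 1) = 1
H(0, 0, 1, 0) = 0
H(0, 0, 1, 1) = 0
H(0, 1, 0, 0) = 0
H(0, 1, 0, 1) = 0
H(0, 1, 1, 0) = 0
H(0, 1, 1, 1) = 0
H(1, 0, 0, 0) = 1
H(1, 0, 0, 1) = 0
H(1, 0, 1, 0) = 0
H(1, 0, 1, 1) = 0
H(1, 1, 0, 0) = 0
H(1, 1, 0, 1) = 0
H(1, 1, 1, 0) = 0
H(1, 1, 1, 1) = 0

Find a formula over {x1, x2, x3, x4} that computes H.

Collect the rows where H=1 — (0,0,0,1), (1,0,0,0) — and write one minterm per row: ¬x1·¬x2·¬x3·x4, x1·¬x2·¬x3·¬x4. Their union (logical OR) reproduces the table exactly.

H(x1, x2, x3, x4) = (((~x1 & ~x2) & ~x3) & x4) | (((x1 & ~x2) & ~x3) & ~x4)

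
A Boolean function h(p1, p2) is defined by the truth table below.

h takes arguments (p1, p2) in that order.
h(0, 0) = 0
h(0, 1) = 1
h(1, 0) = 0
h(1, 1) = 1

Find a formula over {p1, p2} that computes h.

h(p1, p2) = p2

The output simply equals p2.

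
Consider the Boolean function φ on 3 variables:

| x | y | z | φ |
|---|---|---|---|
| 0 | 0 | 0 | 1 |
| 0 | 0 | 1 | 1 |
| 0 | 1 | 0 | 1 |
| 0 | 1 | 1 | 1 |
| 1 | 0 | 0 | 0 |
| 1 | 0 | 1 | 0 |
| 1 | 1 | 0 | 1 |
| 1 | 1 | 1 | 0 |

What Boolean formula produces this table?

φ(x, y, z) = ~((((x & ~y) & ~z) | ((x & ~y) & z)) | ((x & y) & z))

φ is 0 on only 3 rows — (1,0,0), (1,0,1), (1,1,1). Writing each as a minterm (x·¬y·¬z, x·¬y·z, x·y·z) and OR-ing them characterizes exactly where φ=0, so φ is the negation of that disjunction.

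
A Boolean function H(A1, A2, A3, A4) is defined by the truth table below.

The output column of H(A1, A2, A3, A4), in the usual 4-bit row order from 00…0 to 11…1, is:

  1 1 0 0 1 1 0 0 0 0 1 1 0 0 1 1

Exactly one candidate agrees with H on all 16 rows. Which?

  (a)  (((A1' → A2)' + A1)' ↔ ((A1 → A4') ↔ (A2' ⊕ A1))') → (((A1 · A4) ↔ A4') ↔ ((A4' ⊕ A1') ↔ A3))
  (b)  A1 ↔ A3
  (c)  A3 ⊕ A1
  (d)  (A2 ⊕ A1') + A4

(a) disagrees with H on (0,0,0,0) (formula → 0, table → 1); rule it out.
(c) disagrees with H on (0,0,0,0) (formula → 0, table → 1); rule it out.
(d) disagrees with H on (0,0,1,0) (formula → 1, table → 0); rule it out.
(b) is the remaining candidate, and it agrees with H on all 16 inputs.

b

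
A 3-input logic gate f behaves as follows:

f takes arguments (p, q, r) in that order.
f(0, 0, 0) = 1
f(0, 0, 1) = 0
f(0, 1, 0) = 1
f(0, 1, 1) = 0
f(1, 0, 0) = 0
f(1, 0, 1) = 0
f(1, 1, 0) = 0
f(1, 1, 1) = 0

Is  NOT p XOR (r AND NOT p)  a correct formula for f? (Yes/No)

Yes

Check the formula against f row by row:
  p=0, q=0, r=0: formula gives 1, f = 1 ✓
  p=0, q=0, r=1: formula gives 0, f = 0 ✓
  p=0, q=1, r=0: formula gives 1, f = 1 ✓
  p=0, q=1, r=1: formula gives 0, f = 0 ✓
  p=1, q=0, r=0: formula gives 0, f = 0 ✓
  … (the remaining 3 rows also agree.)
No disagreement on any input; they are logically equivalent.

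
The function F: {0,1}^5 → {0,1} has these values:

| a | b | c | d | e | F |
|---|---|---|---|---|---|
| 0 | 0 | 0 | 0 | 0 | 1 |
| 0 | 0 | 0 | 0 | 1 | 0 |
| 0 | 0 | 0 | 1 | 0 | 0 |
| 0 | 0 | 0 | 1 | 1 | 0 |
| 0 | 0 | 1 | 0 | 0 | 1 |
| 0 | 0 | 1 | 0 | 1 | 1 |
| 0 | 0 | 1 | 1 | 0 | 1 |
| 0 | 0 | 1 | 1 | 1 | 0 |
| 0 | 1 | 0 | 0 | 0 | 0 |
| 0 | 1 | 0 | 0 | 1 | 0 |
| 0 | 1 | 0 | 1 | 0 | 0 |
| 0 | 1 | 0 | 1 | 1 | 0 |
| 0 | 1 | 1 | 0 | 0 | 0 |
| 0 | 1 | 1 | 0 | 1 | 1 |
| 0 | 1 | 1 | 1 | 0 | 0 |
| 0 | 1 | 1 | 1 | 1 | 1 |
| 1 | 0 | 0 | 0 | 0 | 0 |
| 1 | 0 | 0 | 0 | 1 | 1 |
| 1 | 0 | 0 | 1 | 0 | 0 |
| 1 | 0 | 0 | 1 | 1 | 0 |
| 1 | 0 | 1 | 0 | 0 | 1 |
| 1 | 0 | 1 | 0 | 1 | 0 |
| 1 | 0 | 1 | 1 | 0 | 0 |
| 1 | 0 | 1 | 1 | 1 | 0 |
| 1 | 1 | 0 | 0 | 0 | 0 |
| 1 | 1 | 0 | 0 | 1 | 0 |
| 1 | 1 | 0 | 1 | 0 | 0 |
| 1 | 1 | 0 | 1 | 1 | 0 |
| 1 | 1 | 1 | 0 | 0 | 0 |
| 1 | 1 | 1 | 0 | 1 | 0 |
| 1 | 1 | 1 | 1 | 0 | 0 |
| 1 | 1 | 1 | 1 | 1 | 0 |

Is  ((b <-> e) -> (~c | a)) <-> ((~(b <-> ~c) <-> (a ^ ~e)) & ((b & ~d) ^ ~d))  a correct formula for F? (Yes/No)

Yes

Check the formula against F row by row:
  a=0, b=0, c=0, d=0, e=0: formula gives 1, F = 1 ✓
  a=0, b=0, c=0, d=0, e=1: formula gives 0, F = 0 ✓
  a=0, b=0, c=0, d=1, e=0: formula gives 0, F = 0 ✓
  a=0, b=0, c=0, d=1, e=1: formula gives 0, F = 0 ✓
  …and likewise for the remaining 28 rows.
No disagreement on any input; they are logically equivalent.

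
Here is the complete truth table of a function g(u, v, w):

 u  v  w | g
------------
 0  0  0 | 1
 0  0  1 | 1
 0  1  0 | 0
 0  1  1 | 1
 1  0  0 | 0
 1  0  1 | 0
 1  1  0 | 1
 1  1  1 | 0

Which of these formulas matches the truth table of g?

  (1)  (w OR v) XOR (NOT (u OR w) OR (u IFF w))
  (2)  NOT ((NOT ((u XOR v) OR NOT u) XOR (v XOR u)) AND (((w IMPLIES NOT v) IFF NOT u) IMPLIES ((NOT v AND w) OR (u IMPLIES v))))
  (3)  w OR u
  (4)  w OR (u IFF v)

1

(2): at (0,1,1) it gives 0, but g = 1 — eliminated.
(3): at (0,0,0) it gives 0, but g = 1 — eliminated.
(4): at (1,0,1) it gives 1, but g = 0 — eliminated.
Only (1) survives; checking it on all 8 rows confirms it matches g.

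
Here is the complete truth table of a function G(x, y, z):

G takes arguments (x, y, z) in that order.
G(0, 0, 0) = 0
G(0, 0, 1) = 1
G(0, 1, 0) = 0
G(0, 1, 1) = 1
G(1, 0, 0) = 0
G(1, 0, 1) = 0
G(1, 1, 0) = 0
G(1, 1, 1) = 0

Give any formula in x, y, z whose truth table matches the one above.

The 1-rows are (0,0,1), (0,1,1). Each contributes one minterm — ¬x·¬y·z; ¬x·y·z — and their disjunction is a sum-of-products form of G.

G(x, y, z) = ((x' · y') · z) + ((x' · y) · z)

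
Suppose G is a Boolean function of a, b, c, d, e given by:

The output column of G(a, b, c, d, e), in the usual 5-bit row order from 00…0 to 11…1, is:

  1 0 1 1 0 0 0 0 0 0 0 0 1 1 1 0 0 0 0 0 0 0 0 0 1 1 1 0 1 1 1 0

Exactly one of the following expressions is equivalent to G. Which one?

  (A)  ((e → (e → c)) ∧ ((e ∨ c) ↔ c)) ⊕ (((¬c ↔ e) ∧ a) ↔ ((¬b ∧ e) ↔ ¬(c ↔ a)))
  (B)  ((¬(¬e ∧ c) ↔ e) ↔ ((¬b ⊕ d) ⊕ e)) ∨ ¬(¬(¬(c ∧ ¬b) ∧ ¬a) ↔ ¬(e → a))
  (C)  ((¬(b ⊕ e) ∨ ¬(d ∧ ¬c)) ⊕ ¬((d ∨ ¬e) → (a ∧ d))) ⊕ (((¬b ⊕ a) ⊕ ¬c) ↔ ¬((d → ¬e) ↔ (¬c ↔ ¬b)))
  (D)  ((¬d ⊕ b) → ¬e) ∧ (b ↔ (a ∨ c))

D

(A) fails at (0,0,0,0,1): the formula yields 1, G is 0.
(B) fails at (0,0,0,0,0): the formula yields 0, G is 1.
(C) fails at (0,0,1,0,0): the formula yields 1, G is 0.
(D) is the remaining candidate, and it agrees with G on all 32 inputs.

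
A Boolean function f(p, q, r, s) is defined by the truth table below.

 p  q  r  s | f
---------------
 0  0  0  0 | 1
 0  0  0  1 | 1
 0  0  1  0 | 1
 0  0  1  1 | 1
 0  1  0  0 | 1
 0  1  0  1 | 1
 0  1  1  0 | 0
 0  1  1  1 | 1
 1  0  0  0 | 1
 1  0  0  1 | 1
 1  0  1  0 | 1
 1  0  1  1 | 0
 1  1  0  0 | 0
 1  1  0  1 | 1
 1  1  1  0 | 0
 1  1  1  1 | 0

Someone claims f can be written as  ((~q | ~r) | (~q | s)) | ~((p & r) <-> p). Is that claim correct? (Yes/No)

No

Test each input against both f and the formula:
  p=0, q=0, r=0, s=0: formula gives 1, f = 1 ✓
  p=0, q=0, r=0, s=1: formula gives 1, f = 1 ✓
  p=0, q=0, r=1, s=0: formula gives 1, f = 1 ✓
  p=0, q=0, r=1, s=1: formula gives 1, f = 1 ✓
  …
  p=1, q=0, r=1, s=1: formula gives 1, but f = 0 ✗
Since they disagree at (1,0,1,1), the expression is not a correct formula for f.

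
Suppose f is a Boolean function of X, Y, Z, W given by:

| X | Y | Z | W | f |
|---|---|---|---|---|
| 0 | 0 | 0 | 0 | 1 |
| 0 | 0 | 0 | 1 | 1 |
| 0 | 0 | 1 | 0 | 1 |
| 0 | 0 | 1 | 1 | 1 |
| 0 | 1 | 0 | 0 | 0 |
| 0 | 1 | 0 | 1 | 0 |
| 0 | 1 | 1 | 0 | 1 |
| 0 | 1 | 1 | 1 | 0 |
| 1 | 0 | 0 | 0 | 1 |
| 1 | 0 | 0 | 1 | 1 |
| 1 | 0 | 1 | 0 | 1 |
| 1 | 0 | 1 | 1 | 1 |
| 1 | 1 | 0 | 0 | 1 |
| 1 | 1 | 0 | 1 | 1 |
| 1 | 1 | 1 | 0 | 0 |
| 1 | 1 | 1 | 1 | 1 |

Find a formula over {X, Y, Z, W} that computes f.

f(X, Y, Z, W) = not ((((((not X and Y) and not Z) and not W) or (((not X and Y) and not Z) and W)) or (((not X and Y) and Z) and W)) or (((X and Y) and Z) and not W))

The 0-rows are (0,1,0,0), (0,1,0,1), (0,1,1,1), (1,1,1,0). Take each as a conjunction (¬X·Y·¬Z·¬W, ¬X·Y·¬Z·W, ¬X·Y·Z·W, X·Y·Z·¬W), form their disjunction, and complement — that gives a formula that is 1 everywhere f is.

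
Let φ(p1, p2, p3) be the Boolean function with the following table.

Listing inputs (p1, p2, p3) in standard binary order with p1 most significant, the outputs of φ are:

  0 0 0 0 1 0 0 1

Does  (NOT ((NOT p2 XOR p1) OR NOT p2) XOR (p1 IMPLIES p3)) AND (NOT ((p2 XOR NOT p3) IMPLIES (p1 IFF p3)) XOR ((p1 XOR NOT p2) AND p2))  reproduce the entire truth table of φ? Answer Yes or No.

Check the formula against φ row by row:
  p1=0, p2=0, p3=0: formula gives 0, φ = 0 ✓
  p1=0, p2=0, p3=1: formula gives 0, φ = 0 ✓
  p1=0, p2=1, p3=0: formula gives 0, φ = 0 ✓
  p1=0, p2=1, p3=1: formula gives 0, φ = 0 ✓
  p1=1, p2=0, p3=0: formula gives 0, but φ = 1 ✗
Row (1,0,0) is a counterexample, so the formula is not equivalent to φ.

No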